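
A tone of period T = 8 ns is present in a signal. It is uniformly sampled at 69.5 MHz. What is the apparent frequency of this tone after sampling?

T = 8 ns → f = 1/T = 125 MHz.
125 MHz mod fs = 55.5 MHz.
55.5 MHz > fs/2 = 34.75 MHz, folds to fs − 55.5 MHz = 14 MHz.

14 MHz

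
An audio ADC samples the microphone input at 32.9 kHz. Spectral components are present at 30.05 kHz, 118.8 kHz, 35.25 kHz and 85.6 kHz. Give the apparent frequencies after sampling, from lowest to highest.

2.35 kHz, 2.85 kHz, 12.8 kHz, 13.1 kHz

fs/2 = 16.45 kHz.
30.05 kHz > fs/2 = 16.45 kHz, folds to fs − 30.05 kHz = 2.85 kHz.
118.8 kHz mod fs = 20.1 kHz.
20.1 kHz > fs/2 = 16.45 kHz, folds to fs − 20.1 kHz = 12.8 kHz.
35.25 kHz mod fs = 2.35 kHz.
2.35 kHz ≤ fs/2 = 16.45 kHz, appears at 2.35 kHz.
85.6 kHz mod fs = 19.8 kHz.
19.8 kHz > fs/2 = 16.45 kHz, folds to fs − 19.8 kHz = 13.1 kHz.
Distinct values: {2.35 kHz, 2.85 kHz, 12.8 kHz, 13.1 kHz}.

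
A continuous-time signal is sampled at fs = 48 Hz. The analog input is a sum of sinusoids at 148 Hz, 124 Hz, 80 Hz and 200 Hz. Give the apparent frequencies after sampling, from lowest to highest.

fs/2 = 24 Hz.
148 Hz mod fs = 4 Hz.
4 Hz ≤ fs/2 = 24 Hz, appears at 4 Hz.
124 Hz mod fs = 28 Hz.
28 Hz > fs/2 = 24 Hz, folds to fs − 28 Hz = 20 Hz.
80 Hz mod fs = 32 Hz.
32 Hz > fs/2 = 24 Hz, folds to fs − 32 Hz = 16 Hz.
200 Hz mod fs = 8 Hz.
8 Hz ≤ fs/2 = 24 Hz, appears at 8 Hz.
Distinct values: {4 Hz, 8 Hz, 16 Hz, 20 Hz}.

4 Hz, 8 Hz, 16 Hz, 20 Hz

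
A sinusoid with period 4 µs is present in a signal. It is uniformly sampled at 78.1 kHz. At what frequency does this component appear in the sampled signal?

T = 4 µs → f = 1/T = 250 kHz.
250 kHz mod fs = 15.7 kHz.
15.7 kHz ≤ fs/2 = 39.05 kHz, appears at 15.7 kHz.

15.7 kHz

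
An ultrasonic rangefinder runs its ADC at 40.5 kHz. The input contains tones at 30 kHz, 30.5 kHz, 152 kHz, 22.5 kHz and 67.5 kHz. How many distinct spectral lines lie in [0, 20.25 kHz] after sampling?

fs/2 = 20.25 kHz.
30 kHz > fs/2 = 20.25 kHz, folds to fs − 30 kHz = 10.5 kHz.
30.5 kHz > fs/2 = 20.25 kHz, folds to fs − 30.5 kHz = 10 kHz.
152 kHz mod fs = 30.5 kHz.
30.5 kHz > fs/2 = 20.25 kHz, folds to fs − 30.5 kHz = 10 kHz.
22.5 kHz > fs/2 = 20.25 kHz, folds to fs − 22.5 kHz = 18 kHz.
67.5 kHz mod fs = 27 kHz.
27 kHz > fs/2 = 20.25 kHz, folds to fs − 27 kHz = 13.5 kHz.
Distinct values: {10 kHz, 10.5 kHz, 13.5 kHz, 18 kHz} → 4.

4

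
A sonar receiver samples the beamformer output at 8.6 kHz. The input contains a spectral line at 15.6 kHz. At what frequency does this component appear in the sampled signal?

1.6 kHz

15.6 kHz mod fs = 7 kHz.
7 kHz > fs/2 = 4.3 kHz, folds to fs − 7 kHz = 1.6 kHz.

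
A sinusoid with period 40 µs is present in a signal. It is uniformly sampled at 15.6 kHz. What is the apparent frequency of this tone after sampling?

T = 40 µs → f = 1/T = 25 kHz.
25 kHz mod fs = 9.4 kHz.
9.4 kHz > fs/2 = 7.8 kHz, folds to fs − 9.4 kHz = 6.2 kHz.

6.2 kHz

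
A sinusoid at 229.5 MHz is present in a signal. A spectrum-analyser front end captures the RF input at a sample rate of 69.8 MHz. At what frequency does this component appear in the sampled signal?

229.5 MHz mod fs = 20.1 MHz.
20.1 MHz ≤ fs/2 = 34.9 MHz, appears at 20.1 MHz.

20.1 MHz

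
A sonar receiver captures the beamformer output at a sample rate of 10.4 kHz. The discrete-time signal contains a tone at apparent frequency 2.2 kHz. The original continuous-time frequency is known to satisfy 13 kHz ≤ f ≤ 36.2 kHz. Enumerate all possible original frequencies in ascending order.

Frequencies that alias to 2.2 kHz are k·fs ± 2.2 kHz for integer k ≥ 0.
k=0: 2.2 kHz.
k=1: 8.2 kHz, 12.6 kHz.
k=2: 18.6 kHz, 23 kHz.
k=3: 29 kHz, 33.4 kHz.
k=4: 39.4 kHz, 43.8 kHz.
Within [13 kHz, 36.2 kHz]: 18.6 kHz, 23 kHz, 29 kHz, 33.4 kHz.

18.6 kHz, 23 kHz, 29 kHz, 33.4 kHz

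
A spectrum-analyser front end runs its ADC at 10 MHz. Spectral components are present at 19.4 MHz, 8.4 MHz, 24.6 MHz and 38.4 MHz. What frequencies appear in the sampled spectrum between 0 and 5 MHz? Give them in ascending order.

0.6 MHz, 1.6 MHz, 4.6 MHz

fs/2 = 5 MHz.
19.4 MHz mod fs = 9.4 MHz.
9.4 MHz > fs/2 = 5 MHz, folds to fs − 9.4 MHz = 0.6 MHz.
8.4 MHz > fs/2 = 5 MHz, folds to fs − 8.4 MHz = 1.6 MHz.
24.6 MHz mod fs = 4.6 MHz.
4.6 MHz ≤ fs/2 = 5 MHz, appears at 4.6 MHz.
38.4 MHz mod fs = 8.4 MHz.
8.4 MHz > fs/2 = 5 MHz, folds to fs − 8.4 MHz = 1.6 MHz.
Distinct values: {0.6 MHz, 1.6 MHz, 4.6 MHz}.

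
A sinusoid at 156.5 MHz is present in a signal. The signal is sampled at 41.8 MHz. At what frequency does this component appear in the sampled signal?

156.5 MHz mod fs = 31.1 MHz.
31.1 MHz > fs/2 = 20.9 MHz, folds to fs − 31.1 MHz = 10.7 MHz.

10.7 MHz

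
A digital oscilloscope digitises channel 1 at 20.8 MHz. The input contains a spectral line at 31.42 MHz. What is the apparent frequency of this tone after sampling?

31.42 MHz mod fs = 10.62 MHz.
10.62 MHz > fs/2 = 10.4 MHz, folds to fs − 10.62 MHz = 10.18 MHz.

10.18 MHz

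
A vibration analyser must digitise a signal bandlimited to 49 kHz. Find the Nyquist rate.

98 kHz

Nyquist rate = 2 × 49 kHz = 98 kHz.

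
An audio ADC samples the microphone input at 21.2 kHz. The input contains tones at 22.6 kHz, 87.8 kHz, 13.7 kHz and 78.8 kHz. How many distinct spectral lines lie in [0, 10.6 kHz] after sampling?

4

fs/2 = 10.6 kHz.
22.6 kHz mod fs = 1.4 kHz.
1.4 kHz ≤ fs/2 = 10.6 kHz, appears at 1.4 kHz.
87.8 kHz mod fs = 3 kHz.
3 kHz ≤ fs/2 = 10.6 kHz, appears at 3 kHz.
13.7 kHz > fs/2 = 10.6 kHz, folds to fs − 13.7 kHz = 7.5 kHz.
78.8 kHz mod fs = 15.2 kHz.
15.2 kHz > fs/2 = 10.6 kHz, folds to fs − 15.2 kHz = 6 kHz.
Distinct values: {1.4 kHz, 3 kHz, 6 kHz, 7.5 kHz} → 4.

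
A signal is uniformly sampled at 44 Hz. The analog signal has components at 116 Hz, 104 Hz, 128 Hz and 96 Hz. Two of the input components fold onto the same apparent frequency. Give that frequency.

16 Hz

fs/2 = 22 Hz.
116 Hz mod fs = 28 Hz.
28 Hz > fs/2 = 22 Hz, folds to fs − 28 Hz = 16 Hz.
104 Hz mod fs = 16 Hz.
16 Hz ≤ fs/2 = 22 Hz, appears at 16 Hz.
128 Hz mod fs = 40 Hz.
40 Hz > fs/2 = 22 Hz, folds to fs − 40 Hz = 4 Hz.
96 Hz mod fs = 8 Hz.
8 Hz ≤ fs/2 = 22 Hz, appears at 8 Hz.
104 Hz and 116 Hz both map to 16 Hz.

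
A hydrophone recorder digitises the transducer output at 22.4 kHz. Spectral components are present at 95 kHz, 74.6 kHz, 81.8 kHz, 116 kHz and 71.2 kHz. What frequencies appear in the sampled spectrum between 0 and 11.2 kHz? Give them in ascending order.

fs/2 = 11.2 kHz.
95 kHz mod fs = 5.4 kHz.
5.4 kHz ≤ fs/2 = 11.2 kHz, appears at 5.4 kHz.
74.6 kHz mod fs = 7.4 kHz.
7.4 kHz ≤ fs/2 = 11.2 kHz, appears at 7.4 kHz.
81.8 kHz mod fs = 14.6 kHz.
14.6 kHz > fs/2 = 11.2 kHz, folds to fs − 14.6 kHz = 7.8 kHz.
116 kHz mod fs = 4 kHz.
4 kHz ≤ fs/2 = 11.2 kHz, appears at 4 kHz.
71.2 kHz mod fs = 4 kHz.
4 kHz ≤ fs/2 = 11.2 kHz, appears at 4 kHz.
Distinct values: {4 kHz, 5.4 kHz, 7.4 kHz, 7.8 kHz}.

4 kHz, 5.4 kHz, 7.4 kHz, 7.8 kHz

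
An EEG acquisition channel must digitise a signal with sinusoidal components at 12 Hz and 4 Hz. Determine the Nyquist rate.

Highest-frequency component: 12 Hz.
Nyquist rate = 2 × 12 Hz = 24 Hz.

24 Hz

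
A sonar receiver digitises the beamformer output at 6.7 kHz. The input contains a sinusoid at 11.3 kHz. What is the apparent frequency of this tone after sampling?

2.1 kHz

11.3 kHz mod fs = 4.6 kHz.
4.6 kHz > fs/2 = 3.35 kHz, folds to fs − 4.6 kHz = 2.1 kHz.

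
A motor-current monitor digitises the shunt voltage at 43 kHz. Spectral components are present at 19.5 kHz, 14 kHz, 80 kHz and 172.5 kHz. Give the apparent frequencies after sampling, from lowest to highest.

0.5 kHz, 6 kHz, 14 kHz, 19.5 kHz

fs/2 = 21.5 kHz.
19.5 kHz ≤ fs/2 = 21.5 kHz, passes unchanged.
14 kHz ≤ fs/2 = 21.5 kHz, passes unchanged.
80 kHz mod fs = 37 kHz.
37 kHz > fs/2 = 21.5 kHz, folds to fs − 37 kHz = 6 kHz.
172.5 kHz mod fs = 0.5 kHz.
0.5 kHz ≤ fs/2 = 21.5 kHz, appears at 0.5 kHz.
Distinct values: {0.5 kHz, 6 kHz, 14 kHz, 19.5 kHz}.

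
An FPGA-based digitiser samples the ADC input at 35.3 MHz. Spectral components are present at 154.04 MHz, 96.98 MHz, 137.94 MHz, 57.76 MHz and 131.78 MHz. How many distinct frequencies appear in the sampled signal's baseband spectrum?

fs/2 = 17.65 MHz.
154.04 MHz mod fs = 12.84 MHz.
12.84 MHz ≤ fs/2 = 17.65 MHz, appears at 12.84 MHz.
96.98 MHz mod fs = 26.38 MHz.
26.38 MHz > fs/2 = 17.65 MHz, folds to fs − 26.38 MHz = 8.92 MHz.
137.94 MHz mod fs = 32.04 MHz.
32.04 MHz > fs/2 = 17.65 MHz, folds to fs − 32.04 MHz = 3.26 MHz.
57.76 MHz mod fs = 22.46 MHz.
22.46 MHz > fs/2 = 17.65 MHz, folds to fs − 22.46 MHz = 12.84 MHz.
131.78 MHz mod fs = 25.88 MHz.
25.88 MHz > fs/2 = 17.65 MHz, folds to fs − 25.88 MHz = 9.42 MHz.
Distinct values: {3.26 MHz, 8.92 MHz, 9.42 MHz, 12.84 MHz} → 4.

4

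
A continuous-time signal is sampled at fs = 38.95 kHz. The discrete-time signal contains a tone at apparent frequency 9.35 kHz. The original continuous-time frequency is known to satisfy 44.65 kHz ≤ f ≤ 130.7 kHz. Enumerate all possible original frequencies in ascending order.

Frequencies that alias to 9.35 kHz are k·fs ± 9.35 kHz for integer k ≥ 0.
k=0: 9.35 kHz.
k=1: 29.6 kHz, 48.3 kHz.
k=2: 68.55 kHz, 87.25 kHz.
k=3: 107.5 kHz, 126.2 kHz.
k=4: 146.45 kHz, 165.15 kHz.
Within [44.65 kHz, 130.7 kHz]: 48.3 kHz, 68.55 kHz, 87.25 kHz, 107.5 kHz, 126.2 kHz.

48.3 kHz, 68.55 kHz, 87.25 kHz, 107.5 kHz, 126.2 kHz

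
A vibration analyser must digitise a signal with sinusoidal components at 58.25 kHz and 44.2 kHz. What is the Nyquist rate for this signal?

116.5 kHz

Highest-frequency component: 58.25 kHz.
Nyquist rate = 2 × 58.25 kHz = 116.5 kHz.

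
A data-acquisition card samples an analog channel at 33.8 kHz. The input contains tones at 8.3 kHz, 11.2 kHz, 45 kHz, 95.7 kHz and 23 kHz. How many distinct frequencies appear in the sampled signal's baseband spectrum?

fs/2 = 16.9 kHz.
8.3 kHz ≤ fs/2 = 16.9 kHz, passes unchanged.
11.2 kHz ≤ fs/2 = 16.9 kHz, passes unchanged.
45 kHz mod fs = 11.2 kHz.
11.2 kHz ≤ fs/2 = 16.9 kHz, appears at 11.2 kHz.
95.7 kHz mod fs = 28.1 kHz.
28.1 kHz > fs/2 = 16.9 kHz, folds to fs − 28.1 kHz = 5.7 kHz.
23 kHz > fs/2 = 16.9 kHz, folds to fs − 23 kHz = 10.8 kHz.
Distinct values: {5.7 kHz, 8.3 kHz, 10.8 kHz, 11.2 kHz} → 4.

4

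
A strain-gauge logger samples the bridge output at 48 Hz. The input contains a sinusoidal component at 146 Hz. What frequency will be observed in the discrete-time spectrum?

146 Hz mod fs = 2 Hz.
2 Hz ≤ fs/2 = 24 Hz, appears at 2 Hz.

2 Hz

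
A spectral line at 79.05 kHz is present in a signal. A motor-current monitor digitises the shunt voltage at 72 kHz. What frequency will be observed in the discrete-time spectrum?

79.05 kHz mod fs = 7.05 kHz.
7.05 kHz ≤ fs/2 = 36 kHz, appears at 7.05 kHz.

7.05 kHz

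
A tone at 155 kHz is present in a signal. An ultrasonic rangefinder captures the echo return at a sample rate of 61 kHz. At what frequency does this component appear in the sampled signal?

155 kHz mod fs = 33 kHz.
33 kHz > fs/2 = 30.5 kHz, folds to fs − 33 kHz = 28 kHz.

28 kHz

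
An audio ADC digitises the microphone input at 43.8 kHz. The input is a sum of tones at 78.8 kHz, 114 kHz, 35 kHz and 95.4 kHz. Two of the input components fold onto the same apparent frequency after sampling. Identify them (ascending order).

35 kHz, 78.8 kHz

fs/2 = 21.9 kHz.
78.8 kHz mod fs = 35 kHz.
35 kHz > fs/2 = 21.9 kHz, folds to fs − 35 kHz = 8.8 kHz.
114 kHz mod fs = 26.4 kHz.
26.4 kHz > fs/2 = 21.9 kHz, folds to fs − 26.4 kHz = 17.4 kHz.
35 kHz > fs/2 = 21.9 kHz, folds to fs − 35 kHz = 8.8 kHz.
95.4 kHz mod fs = 7.8 kHz.
7.8 kHz ≤ fs/2 = 21.9 kHz, appears at 7.8 kHz.
35 kHz and 78.8 kHz both map to 8.8 kHz.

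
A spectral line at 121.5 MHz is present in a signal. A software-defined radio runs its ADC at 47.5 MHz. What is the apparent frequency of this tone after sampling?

121.5 MHz mod fs = 26.5 MHz.
26.5 MHz > fs/2 = 23.75 MHz, folds to fs − 26.5 MHz = 21 MHz.

21 MHz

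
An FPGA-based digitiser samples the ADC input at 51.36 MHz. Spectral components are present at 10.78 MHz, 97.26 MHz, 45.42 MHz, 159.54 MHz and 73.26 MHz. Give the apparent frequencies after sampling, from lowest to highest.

fs/2 = 25.68 MHz.
10.78 MHz ≤ fs/2 = 25.68 MHz, passes unchanged.
97.26 MHz mod fs = 45.9 MHz.
45.9 MHz > fs/2 = 25.68 MHz, folds to fs − 45.9 MHz = 5.46 MHz.
45.42 MHz > fs/2 = 25.68 MHz, folds to fs − 45.42 MHz = 5.94 MHz.
159.54 MHz mod fs = 5.46 MHz.
5.46 MHz ≤ fs/2 = 25.68 MHz, appears at 5.46 MHz.
73.26 MHz mod fs = 21.9 MHz.
21.9 MHz ≤ fs/2 = 25.68 MHz, appears at 21.9 MHz.
Distinct values: {5.46 MHz, 5.94 MHz, 10.78 MHz, 21.9 MHz}.

5.46 MHz, 5.94 MHz, 10.78 MHz, 21.9 MHz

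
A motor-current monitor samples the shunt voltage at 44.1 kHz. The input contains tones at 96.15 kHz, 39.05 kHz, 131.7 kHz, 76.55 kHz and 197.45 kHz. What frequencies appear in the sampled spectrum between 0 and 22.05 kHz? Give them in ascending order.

0.6 kHz, 5.05 kHz, 7.95 kHz, 11.65 kHz, 21.05 kHz

fs/2 = 22.05 kHz.
96.15 kHz mod fs = 7.95 kHz.
7.95 kHz ≤ fs/2 = 22.05 kHz, appears at 7.95 kHz.
39.05 kHz > fs/2 = 22.05 kHz, folds to fs − 39.05 kHz = 5.05 kHz.
131.7 kHz mod fs = 43.5 kHz.
43.5 kHz > fs/2 = 22.05 kHz, folds to fs − 43.5 kHz = 0.6 kHz.
76.55 kHz mod fs = 32.45 kHz.
32.45 kHz > fs/2 = 22.05 kHz, folds to fs − 32.45 kHz = 11.65 kHz.
197.45 kHz mod fs = 21.05 kHz.
21.05 kHz ≤ fs/2 = 22.05 kHz, appears at 21.05 kHz.
Distinct values: {0.6 kHz, 5.05 kHz, 7.95 kHz, 11.65 kHz, 21.05 kHz}.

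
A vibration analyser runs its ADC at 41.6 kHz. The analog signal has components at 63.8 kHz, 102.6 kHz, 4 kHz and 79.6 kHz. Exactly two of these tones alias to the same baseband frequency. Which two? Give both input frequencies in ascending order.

63.8 kHz, 102.6 kHz

fs/2 = 20.8 kHz.
63.8 kHz mod fs = 22.2 kHz.
22.2 kHz > fs/2 = 20.8 kHz, folds to fs − 22.2 kHz = 19.4 kHz.
102.6 kHz mod fs = 19.4 kHz.
19.4 kHz ≤ fs/2 = 20.8 kHz, appears at 19.4 kHz.
4 kHz ≤ fs/2 = 20.8 kHz, passes unchanged.
79.6 kHz mod fs = 38 kHz.
38 kHz > fs/2 = 20.8 kHz, folds to fs − 38 kHz = 3.6 kHz.
63.8 kHz and 102.6 kHz both map to 19.4 kHz.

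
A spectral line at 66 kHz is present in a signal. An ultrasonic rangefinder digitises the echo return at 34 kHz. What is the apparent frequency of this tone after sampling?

66 kHz mod fs = 32 kHz.
32 kHz > fs/2 = 17 kHz, folds to fs − 32 kHz = 2 kHz.

2 kHz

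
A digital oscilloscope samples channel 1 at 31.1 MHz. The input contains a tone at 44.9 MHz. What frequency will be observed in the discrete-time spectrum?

44.9 MHz mod fs = 13.8 MHz.
13.8 MHz ≤ fs/2 = 15.55 MHz, appears at 13.8 MHz.

13.8 MHz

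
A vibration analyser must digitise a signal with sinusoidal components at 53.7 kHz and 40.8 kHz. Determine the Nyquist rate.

107.4 kHz

Highest-frequency component: 53.7 kHz.
Nyquist rate = 2 × 53.7 kHz = 107.4 kHz.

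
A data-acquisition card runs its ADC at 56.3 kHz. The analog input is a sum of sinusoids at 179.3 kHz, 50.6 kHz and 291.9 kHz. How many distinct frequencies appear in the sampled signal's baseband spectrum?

fs/2 = 28.15 kHz.
179.3 kHz mod fs = 10.4 kHz.
10.4 kHz ≤ fs/2 = 28.15 kHz, appears at 10.4 kHz.
50.6 kHz > fs/2 = 28.15 kHz, folds to fs − 50.6 kHz = 5.7 kHz.
291.9 kHz mod fs = 10.4 kHz.
10.4 kHz ≤ fs/2 = 28.15 kHz, appears at 10.4 kHz.
Distinct values: {5.7 kHz, 10.4 kHz} → 2.

2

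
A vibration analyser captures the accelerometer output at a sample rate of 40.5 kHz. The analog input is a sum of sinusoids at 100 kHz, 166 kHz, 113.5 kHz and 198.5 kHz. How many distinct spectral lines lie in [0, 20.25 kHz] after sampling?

fs/2 = 20.25 kHz.
100 kHz mod fs = 19 kHz.
19 kHz ≤ fs/2 = 20.25 kHz, appears at 19 kHz.
166 kHz mod fs = 4 kHz.
4 kHz ≤ fs/2 = 20.25 kHz, appears at 4 kHz.
113.5 kHz mod fs = 32.5 kHz.
32.5 kHz > fs/2 = 20.25 kHz, folds to fs − 32.5 kHz = 8 kHz.
198.5 kHz mod fs = 36.5 kHz.
36.5 kHz > fs/2 = 20.25 kHz, folds to fs − 36.5 kHz = 4 kHz.
Distinct values: {4 kHz, 8 kHz, 19 kHz} → 3.

3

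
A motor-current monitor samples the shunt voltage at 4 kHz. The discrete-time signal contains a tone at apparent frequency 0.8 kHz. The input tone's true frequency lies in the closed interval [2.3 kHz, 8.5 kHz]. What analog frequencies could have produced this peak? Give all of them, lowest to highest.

Frequencies that alias to 0.8 kHz are k·fs ± 0.8 kHz for integer k ≥ 0.
k=0: 0.8 kHz.
k=1: 3.2 kHz, 4.8 kHz.
k=2: 7.2 kHz, 8.8 kHz.
k=3: 11.2 kHz, 12.8 kHz.
Within [2.3 kHz, 8.5 kHz]: 3.2 kHz, 4.8 kHz, 7.2 kHz.

3.2 kHz, 4.8 kHz, 7.2 kHz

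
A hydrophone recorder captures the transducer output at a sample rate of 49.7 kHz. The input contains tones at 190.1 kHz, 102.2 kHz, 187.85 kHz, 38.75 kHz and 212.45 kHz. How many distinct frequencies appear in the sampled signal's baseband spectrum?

fs/2 = 24.85 kHz.
190.1 kHz mod fs = 41 kHz.
41 kHz > fs/2 = 24.85 kHz, folds to fs − 41 kHz = 8.7 kHz.
102.2 kHz mod fs = 2.8 kHz.
2.8 kHz ≤ fs/2 = 24.85 kHz, appears at 2.8 kHz.
187.85 kHz mod fs = 38.75 kHz.
38.75 kHz > fs/2 = 24.85 kHz, folds to fs − 38.75 kHz = 10.95 kHz.
38.75 kHz > fs/2 = 24.85 kHz, folds to fs − 38.75 kHz = 10.95 kHz.
212.45 kHz mod fs = 13.65 kHz.
13.65 kHz ≤ fs/2 = 24.85 kHz, appears at 13.65 kHz.
Distinct values: {2.8 kHz, 8.7 kHz, 10.95 kHz, 13.65 kHz} → 4.

4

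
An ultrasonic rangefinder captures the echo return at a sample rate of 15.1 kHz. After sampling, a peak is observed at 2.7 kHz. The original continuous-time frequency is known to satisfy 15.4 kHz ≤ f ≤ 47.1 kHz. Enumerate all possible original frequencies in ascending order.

Frequencies that alias to 2.7 kHz are k·fs ± 2.7 kHz for integer k ≥ 0.
k=0: 2.7 kHz.
k=1: 12.4 kHz, 17.8 kHz.
k=2: 27.5 kHz, 32.9 kHz.
k=3: 42.6 kHz, 48 kHz.
k=4: 57.7 kHz, 63.1 kHz.
Within [15.4 kHz, 47.1 kHz]: 17.8 kHz, 27.5 kHz, 32.9 kHz, 42.6 kHz.

17.8 kHz, 27.5 kHz, 32.9 kHz, 42.6 kHz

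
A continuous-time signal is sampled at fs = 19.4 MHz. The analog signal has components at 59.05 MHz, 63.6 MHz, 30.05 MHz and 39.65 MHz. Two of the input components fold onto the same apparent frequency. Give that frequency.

fs/2 = 9.7 MHz.
59.05 MHz mod fs = 0.85 MHz.
0.85 MHz ≤ fs/2 = 9.7 MHz, appears at 0.85 MHz.
63.6 MHz mod fs = 5.4 MHz.
5.4 MHz ≤ fs/2 = 9.7 MHz, appears at 5.4 MHz.
30.05 MHz mod fs = 10.65 MHz.
10.65 MHz > fs/2 = 9.7 MHz, folds to fs − 10.65 MHz = 8.75 MHz.
39.65 MHz mod fs = 0.85 MHz.
0.85 MHz ≤ fs/2 = 9.7 MHz, appears at 0.85 MHz.
39.65 MHz and 59.05 MHz both map to 0.85 MHz.

0.85 MHz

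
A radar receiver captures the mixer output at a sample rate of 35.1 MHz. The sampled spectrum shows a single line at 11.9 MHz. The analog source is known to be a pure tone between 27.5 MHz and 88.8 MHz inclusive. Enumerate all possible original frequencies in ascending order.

47 MHz, 58.3 MHz, 82.1 MHz

Frequencies that alias to 11.9 MHz are k·fs ± 11.9 MHz for integer k ≥ 0.
k=0: 11.9 MHz.
k=1: 23.2 MHz, 47 MHz.
k=2: 58.3 MHz, 82.1 MHz.
k=3: 93.4 MHz, 117.2 MHz.
Within [27.5 MHz, 88.8 MHz]: 47 MHz, 58.3 MHz, 82.1 MHz.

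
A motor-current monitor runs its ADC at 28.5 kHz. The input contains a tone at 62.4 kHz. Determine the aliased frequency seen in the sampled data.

62.4 kHz mod fs = 5.4 kHz.
5.4 kHz ≤ fs/2 = 14.25 kHz, appears at 5.4 kHz.

5.4 kHz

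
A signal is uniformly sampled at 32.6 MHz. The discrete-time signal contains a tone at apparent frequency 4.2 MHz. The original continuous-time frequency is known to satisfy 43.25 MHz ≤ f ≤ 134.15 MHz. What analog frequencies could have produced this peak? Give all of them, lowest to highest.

61 MHz, 69.4 MHz, 93.6 MHz, 102 MHz, 126.2 MHz

Frequencies that alias to 4.2 MHz are k·fs ± 4.2 MHz for integer k ≥ 0.
k=0: 4.2 MHz.
k=1: 28.4 MHz, 36.8 MHz.
k=2: 61 MHz, 69.4 MHz.
k=3: 93.6 MHz, 102 MHz.
k=4: 126.2 MHz, 134.6 MHz.
k=5: 158.8 MHz, 167.2 MHz.
Within [43.25 MHz, 134.15 MHz]: 61 MHz, 69.4 MHz, 93.6 MHz, 102 MHz, 126.2 MHz.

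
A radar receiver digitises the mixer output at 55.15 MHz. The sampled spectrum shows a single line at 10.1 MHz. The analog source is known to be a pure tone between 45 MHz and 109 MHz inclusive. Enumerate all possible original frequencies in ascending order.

45.05 MHz, 65.25 MHz, 100.2 MHz

Frequencies that alias to 10.1 MHz are k·fs ± 10.1 MHz for integer k ≥ 0.
k=0: 10.1 MHz.
k=1: 45.05 MHz, 65.25 MHz.
k=2: 100.2 MHz, 120.4 MHz.
k=3: 155.35 MHz, 175.55 MHz.
Within [45 MHz, 109 MHz]: 45.05 MHz, 65.25 MHz, 100.2 MHz.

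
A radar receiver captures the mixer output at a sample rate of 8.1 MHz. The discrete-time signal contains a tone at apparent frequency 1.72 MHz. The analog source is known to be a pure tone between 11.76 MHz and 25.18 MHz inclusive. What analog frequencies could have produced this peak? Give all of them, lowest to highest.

14.48 MHz, 17.92 MHz, 22.58 MHz

Frequencies that alias to 1.72 MHz are k·fs ± 1.72 MHz for integer k ≥ 0.
k=0: 1.72 MHz.
k=1: 6.38 MHz, 9.82 MHz.
k=2: 14.48 MHz, 17.92 MHz.
k=3: 22.58 MHz, 26.02 MHz.
k=4: 30.68 MHz, 34.12 MHz.
Within [11.76 MHz, 25.18 MHz]: 14.48 MHz, 17.92 MHz, 22.58 MHz.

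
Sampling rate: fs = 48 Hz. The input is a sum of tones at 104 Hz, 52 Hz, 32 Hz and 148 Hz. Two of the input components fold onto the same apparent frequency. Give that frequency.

fs/2 = 24 Hz.
104 Hz mod fs = 8 Hz.
8 Hz ≤ fs/2 = 24 Hz, appears at 8 Hz.
52 Hz mod fs = 4 Hz.
4 Hz ≤ fs/2 = 24 Hz, appears at 4 Hz.
32 Hz > fs/2 = 24 Hz, folds to fs − 32 Hz = 16 Hz.
148 Hz mod fs = 4 Hz.
4 Hz ≤ fs/2 = 24 Hz, appears at 4 Hz.
52 Hz and 148 Hz both map to 4 Hz.

4 Hz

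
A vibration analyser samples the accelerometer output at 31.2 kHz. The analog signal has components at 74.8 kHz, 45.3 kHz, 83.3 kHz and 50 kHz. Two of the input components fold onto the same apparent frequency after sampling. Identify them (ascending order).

50 kHz, 74.8 kHz

fs/2 = 15.6 kHz.
74.8 kHz mod fs = 12.4 kHz.
12.4 kHz ≤ fs/2 = 15.6 kHz, appears at 12.4 kHz.
45.3 kHz mod fs = 14.1 kHz.
14.1 kHz ≤ fs/2 = 15.6 kHz, appears at 14.1 kHz.
83.3 kHz mod fs = 20.9 kHz.
20.9 kHz > fs/2 = 15.6 kHz, folds to fs − 20.9 kHz = 10.3 kHz.
50 kHz mod fs = 18.8 kHz.
18.8 kHz > fs/2 = 15.6 kHz, folds to fs − 18.8 kHz = 12.4 kHz.
50 kHz and 74.8 kHz both map to 12.4 kHz.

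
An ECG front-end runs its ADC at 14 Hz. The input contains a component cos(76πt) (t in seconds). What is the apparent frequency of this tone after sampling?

ω = 76π rad/s → f = ω/(2π) = 38 Hz.
38 Hz mod fs = 10 Hz.
10 Hz > fs/2 = 7 Hz, folds to fs − 10 Hz = 4 Hz.

4 Hz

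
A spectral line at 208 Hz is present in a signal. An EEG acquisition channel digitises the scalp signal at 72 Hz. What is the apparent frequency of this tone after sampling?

208 Hz mod fs = 64 Hz.
64 Hz > fs/2 = 36 Hz, folds to fs − 64 Hz = 8 Hz.

8 Hz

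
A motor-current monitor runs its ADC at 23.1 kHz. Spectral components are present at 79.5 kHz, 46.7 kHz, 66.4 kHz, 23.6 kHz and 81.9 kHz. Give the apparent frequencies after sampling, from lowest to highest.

0.5 kHz, 2.9 kHz, 10.2 kHz, 10.5 kHz

fs/2 = 11.55 kHz.
79.5 kHz mod fs = 10.2 kHz.
10.2 kHz ≤ fs/2 = 11.55 kHz, appears at 10.2 kHz.
46.7 kHz mod fs = 0.5 kHz.
0.5 kHz ≤ fs/2 = 11.55 kHz, appears at 0.5 kHz.
66.4 kHz mod fs = 20.2 kHz.
20.2 kHz > fs/2 = 11.55 kHz, folds to fs − 20.2 kHz = 2.9 kHz.
23.6 kHz mod fs = 0.5 kHz.
0.5 kHz ≤ fs/2 = 11.55 kHz, appears at 0.5 kHz.
81.9 kHz mod fs = 12.6 kHz.
12.6 kHz > fs/2 = 11.55 kHz, folds to fs − 12.6 kHz = 10.5 kHz.
Distinct values: {0.5 kHz, 2.9 kHz, 10.2 kHz, 10.5 kHz}.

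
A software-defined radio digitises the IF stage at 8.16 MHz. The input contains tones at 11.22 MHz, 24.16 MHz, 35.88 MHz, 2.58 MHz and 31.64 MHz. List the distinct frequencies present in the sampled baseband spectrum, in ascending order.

0.32 MHz, 1 MHz, 2.58 MHz, 3.06 MHz, 3.24 MHz

fs/2 = 4.08 MHz.
11.22 MHz mod fs = 3.06 MHz.
3.06 MHz ≤ fs/2 = 4.08 MHz, appears at 3.06 MHz.
24.16 MHz mod fs = 7.84 MHz.
7.84 MHz > fs/2 = 4.08 MHz, folds to fs − 7.84 MHz = 0.32 MHz.
35.88 MHz mod fs = 3.24 MHz.
3.24 MHz ≤ fs/2 = 4.08 MHz, appears at 3.24 MHz.
2.58 MHz ≤ fs/2 = 4.08 MHz, passes unchanged.
31.64 MHz mod fs = 7.16 MHz.
7.16 MHz > fs/2 = 4.08 MHz, folds to fs − 7.16 MHz = 1 MHz.
Distinct values: {0.32 MHz, 1 MHz, 2.58 MHz, 3.06 MHz, 3.24 MHz}.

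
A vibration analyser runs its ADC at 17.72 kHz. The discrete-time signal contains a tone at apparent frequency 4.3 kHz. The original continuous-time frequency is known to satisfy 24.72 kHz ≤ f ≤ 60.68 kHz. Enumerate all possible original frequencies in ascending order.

31.14 kHz, 39.74 kHz, 48.86 kHz, 57.46 kHz

Frequencies that alias to 4.3 kHz are k·fs ± 4.3 kHz for integer k ≥ 0.
k=0: 4.3 kHz.
k=1: 13.42 kHz, 22.02 kHz.
k=2: 31.14 kHz, 39.74 kHz.
k=3: 48.86 kHz, 57.46 kHz.
k=4: 66.58 kHz, 75.18 kHz.
Within [24.72 kHz, 60.68 kHz]: 31.14 kHz, 39.74 kHz, 48.86 kHz, 57.46 kHz.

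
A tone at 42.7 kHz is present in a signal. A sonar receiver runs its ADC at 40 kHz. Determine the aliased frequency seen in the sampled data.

42.7 kHz mod fs = 2.7 kHz.
2.7 kHz ≤ fs/2 = 20 kHz, appears at 2.7 kHz.

2.7 kHz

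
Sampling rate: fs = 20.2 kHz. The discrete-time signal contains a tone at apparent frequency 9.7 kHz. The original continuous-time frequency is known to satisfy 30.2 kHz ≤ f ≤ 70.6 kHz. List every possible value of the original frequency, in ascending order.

Frequencies that alias to 9.7 kHz are k·fs ± 9.7 kHz for integer k ≥ 0.
k=0: 9.7 kHz.
k=1: 10.5 kHz, 29.9 kHz.
k=2: 30.7 kHz, 50.1 kHz.
k=3: 50.9 kHz, 70.3 kHz.
k=4: 71.1 kHz, 90.5 kHz.
Within [30.2 kHz, 70.6 kHz]: 30.7 kHz, 50.1 kHz, 50.9 kHz, 70.3 kHz.

30.7 kHz, 50.1 kHz, 50.9 kHz, 70.3 kHz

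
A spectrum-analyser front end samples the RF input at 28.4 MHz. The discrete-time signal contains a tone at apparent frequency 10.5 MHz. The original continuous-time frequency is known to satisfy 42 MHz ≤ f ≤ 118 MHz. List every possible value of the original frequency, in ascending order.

46.3 MHz, 67.3 MHz, 74.7 MHz, 95.7 MHz, 103.1 MHz

Frequencies that alias to 10.5 MHz are k·fs ± 10.5 MHz for integer k ≥ 0.
k=0: 10.5 MHz.
k=1: 17.9 MHz, 38.9 MHz.
k=2: 46.3 MHz, 67.3 MHz.
k=3: 74.7 MHz, 95.7 MHz.
k=4: 103.1 MHz, 124.1 MHz.
k=5: 131.5 MHz, 152.5 MHz.
Within [42 MHz, 118 MHz]: 46.3 MHz, 67.3 MHz, 74.7 MHz, 95.7 MHz, 103.1 MHz.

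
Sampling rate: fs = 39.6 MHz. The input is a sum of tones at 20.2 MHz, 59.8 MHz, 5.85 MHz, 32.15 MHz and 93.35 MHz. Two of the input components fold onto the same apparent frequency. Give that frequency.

19.4 MHz

fs/2 = 19.8 MHz.
20.2 MHz > fs/2 = 19.8 MHz, folds to fs − 20.2 MHz = 19.4 MHz.
59.8 MHz mod fs = 20.2 MHz.
20.2 MHz > fs/2 = 19.8 MHz, folds to fs − 20.2 MHz = 19.4 MHz.
5.85 MHz ≤ fs/2 = 19.8 MHz, passes unchanged.
32.15 MHz > fs/2 = 19.8 MHz, folds to fs − 32.15 MHz = 7.45 MHz.
93.35 MHz mod fs = 14.15 MHz.
14.15 MHz ≤ fs/2 = 19.8 MHz, appears at 14.15 MHz.
20.2 MHz and 59.8 MHz both map to 19.4 MHz.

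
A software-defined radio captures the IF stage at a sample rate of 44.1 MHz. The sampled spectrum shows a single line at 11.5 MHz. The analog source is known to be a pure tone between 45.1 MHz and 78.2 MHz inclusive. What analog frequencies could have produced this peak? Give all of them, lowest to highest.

Frequencies that alias to 11.5 MHz are k·fs ± 11.5 MHz for integer k ≥ 0.
k=0: 11.5 MHz.
k=1: 32.6 MHz, 55.6 MHz.
k=2: 76.7 MHz, 99.7 MHz.
k=3: 120.8 MHz, 143.8 MHz.
Within [45.1 MHz, 78.2 MHz]: 55.6 MHz, 76.7 MHz.

55.6 MHz, 76.7 MHz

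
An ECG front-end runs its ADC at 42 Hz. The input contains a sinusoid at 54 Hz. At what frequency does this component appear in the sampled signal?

54 Hz mod fs = 12 Hz.
12 Hz ≤ fs/2 = 21 Hz, appears at 12 Hz.

12 Hz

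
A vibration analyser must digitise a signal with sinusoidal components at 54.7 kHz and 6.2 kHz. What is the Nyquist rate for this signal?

Highest-frequency component: 54.7 kHz.
Nyquist rate = 2 × 54.7 kHz = 109.4 kHz.

109.4 kHz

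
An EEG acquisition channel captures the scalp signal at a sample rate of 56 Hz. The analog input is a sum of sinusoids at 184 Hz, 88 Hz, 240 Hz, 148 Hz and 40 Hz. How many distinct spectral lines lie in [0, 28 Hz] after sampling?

fs/2 = 28 Hz.
184 Hz mod fs = 16 Hz.
16 Hz ≤ fs/2 = 28 Hz, appears at 16 Hz.
88 Hz mod fs = 32 Hz.
32 Hz > fs/2 = 28 Hz, folds to fs − 32 Hz = 24 Hz.
240 Hz mod fs = 16 Hz.
16 Hz ≤ fs/2 = 28 Hz, appears at 16 Hz.
148 Hz mod fs = 36 Hz.
36 Hz > fs/2 = 28 Hz, folds to fs − 36 Hz = 20 Hz.
40 Hz > fs/2 = 28 Hz, folds to fs − 40 Hz = 16 Hz.
Distinct values: {16 Hz, 20 Hz, 24 Hz} → 3.

3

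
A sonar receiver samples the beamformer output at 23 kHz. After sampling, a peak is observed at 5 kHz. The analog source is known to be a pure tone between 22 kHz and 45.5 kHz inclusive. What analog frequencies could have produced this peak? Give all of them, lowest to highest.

28 kHz, 41 kHz

Frequencies that alias to 5 kHz are k·fs ± 5 kHz for integer k ≥ 0.
k=0: 5 kHz.
k=1: 18 kHz, 28 kHz.
k=2: 41 kHz, 51 kHz.
k=3: 64 kHz, 74 kHz.
Within [22 kHz, 45.5 kHz]: 28 kHz, 41 kHz.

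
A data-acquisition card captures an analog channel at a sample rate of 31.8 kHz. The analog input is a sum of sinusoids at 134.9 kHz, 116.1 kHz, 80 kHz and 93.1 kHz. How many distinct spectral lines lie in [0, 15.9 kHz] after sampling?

4

fs/2 = 15.9 kHz.
134.9 kHz mod fs = 7.7 kHz.
7.7 kHz ≤ fs/2 = 15.9 kHz, appears at 7.7 kHz.
116.1 kHz mod fs = 20.7 kHz.
20.7 kHz > fs/2 = 15.9 kHz, folds to fs − 20.7 kHz = 11.1 kHz.
80 kHz mod fs = 16.4 kHz.
16.4 kHz > fs/2 = 15.9 kHz, folds to fs − 16.4 kHz = 15.4 kHz.
93.1 kHz mod fs = 29.5 kHz.
29.5 kHz > fs/2 = 15.9 kHz, folds to fs − 29.5 kHz = 2.3 kHz.
Distinct values: {2.3 kHz, 7.7 kHz, 11.1 kHz, 15.4 kHz} → 4.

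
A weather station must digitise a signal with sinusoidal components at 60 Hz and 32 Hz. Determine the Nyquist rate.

120 Hz

Highest-frequency component: 60 Hz.
Nyquist rate = 2 × 60 Hz = 120 Hz.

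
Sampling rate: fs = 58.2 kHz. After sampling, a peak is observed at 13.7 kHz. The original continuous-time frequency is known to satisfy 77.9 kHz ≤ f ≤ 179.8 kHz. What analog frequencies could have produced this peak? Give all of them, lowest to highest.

102.7 kHz, 130.1 kHz, 160.9 kHz

Frequencies that alias to 13.7 kHz are k·fs ± 13.7 kHz for integer k ≥ 0.
k=0: 13.7 kHz.
k=1: 44.5 kHz, 71.9 kHz.
k=2: 102.7 kHz, 130.1 kHz.
k=3: 160.9 kHz, 188.3 kHz.
k=4: 219.1 kHz, 246.5 kHz.
Within [77.9 kHz, 179.8 kHz]: 102.7 kHz, 130.1 kHz, 160.9 kHz.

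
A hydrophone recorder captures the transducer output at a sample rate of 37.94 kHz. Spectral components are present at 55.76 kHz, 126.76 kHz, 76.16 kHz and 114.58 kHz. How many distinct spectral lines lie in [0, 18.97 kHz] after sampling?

fs/2 = 18.97 kHz.
55.76 kHz mod fs = 17.82 kHz.
17.82 kHz ≤ fs/2 = 18.97 kHz, appears at 17.82 kHz.
126.76 kHz mod fs = 12.94 kHz.
12.94 kHz ≤ fs/2 = 18.97 kHz, appears at 12.94 kHz.
76.16 kHz mod fs = 0.28 kHz.
0.28 kHz ≤ fs/2 = 18.97 kHz, appears at 0.28 kHz.
114.58 kHz mod fs = 0.76 kHz.
0.76 kHz ≤ fs/2 = 18.97 kHz, appears at 0.76 kHz.
Distinct values: {0.28 kHz, 0.76 kHz, 12.94 kHz, 17.82 kHz} → 4.

4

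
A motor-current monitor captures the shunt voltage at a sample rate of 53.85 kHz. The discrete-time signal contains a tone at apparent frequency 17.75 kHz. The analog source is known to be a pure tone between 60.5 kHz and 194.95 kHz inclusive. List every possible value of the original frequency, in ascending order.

71.6 kHz, 89.95 kHz, 125.45 kHz, 143.8 kHz, 179.3 kHz

Frequencies that alias to 17.75 kHz are k·fs ± 17.75 kHz for integer k ≥ 0.
k=0: 17.75 kHz.
k=1: 36.1 kHz, 71.6 kHz.
k=2: 89.95 kHz, 125.45 kHz.
k=3: 143.8 kHz, 179.3 kHz.
k=4: 197.65 kHz, 233.15 kHz.
Within [60.5 kHz, 194.95 kHz]: 71.6 kHz, 89.95 kHz, 125.45 kHz, 143.8 kHz, 179.3 kHz.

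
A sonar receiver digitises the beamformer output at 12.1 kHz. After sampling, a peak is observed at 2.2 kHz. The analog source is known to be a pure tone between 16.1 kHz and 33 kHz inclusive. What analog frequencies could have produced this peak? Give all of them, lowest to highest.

Frequencies that alias to 2.2 kHz are k·fs ± 2.2 kHz for integer k ≥ 0.
k=0: 2.2 kHz.
k=1: 9.9 kHz, 14.3 kHz.
k=2: 22 kHz, 26.4 kHz.
k=3: 34.1 kHz, 38.5 kHz.
Within [16.1 kHz, 33 kHz]: 22 kHz, 26.4 kHz.

22 kHz, 26.4 kHz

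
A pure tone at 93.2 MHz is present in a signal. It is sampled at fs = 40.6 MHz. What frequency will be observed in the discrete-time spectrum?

93.2 MHz mod fs = 12 MHz.
12 MHz ≤ fs/2 = 20.3 MHz, appears at 12 MHz.

12 MHz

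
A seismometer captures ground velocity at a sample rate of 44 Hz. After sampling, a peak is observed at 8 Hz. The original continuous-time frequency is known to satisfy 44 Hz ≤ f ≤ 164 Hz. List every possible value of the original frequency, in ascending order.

52 Hz, 80 Hz, 96 Hz, 124 Hz, 140 Hz

Frequencies that alias to 8 Hz are k·fs ± 8 Hz for integer k ≥ 0.
k=0: 8 Hz.
k=1: 36 Hz, 52 Hz.
k=2: 80 Hz, 96 Hz.
k=3: 124 Hz, 140 Hz.
k=4: 168 Hz, 184 Hz.
Within [44 Hz, 164 Hz]: 52 Hz, 80 Hz, 96 Hz, 124 Hz, 140 Hz.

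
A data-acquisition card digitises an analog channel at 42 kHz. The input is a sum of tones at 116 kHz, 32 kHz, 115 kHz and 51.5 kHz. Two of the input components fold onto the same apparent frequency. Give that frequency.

fs/2 = 21 kHz.
116 kHz mod fs = 32 kHz.
32 kHz > fs/2 = 21 kHz, folds to fs − 32 kHz = 10 kHz.
32 kHz > fs/2 = 21 kHz, folds to fs − 32 kHz = 10 kHz.
115 kHz mod fs = 31 kHz.
31 kHz > fs/2 = 21 kHz, folds to fs − 31 kHz = 11 kHz.
51.5 kHz mod fs = 9.5 kHz.
9.5 kHz ≤ fs/2 = 21 kHz, appears at 9.5 kHz.
32 kHz and 116 kHz both map to 10 kHz.

10 kHz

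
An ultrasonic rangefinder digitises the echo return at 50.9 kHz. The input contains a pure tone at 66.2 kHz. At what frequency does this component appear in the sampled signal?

66.2 kHz mod fs = 15.3 kHz.
15.3 kHz ≤ fs/2 = 25.45 kHz, appears at 15.3 kHz.

15.3 kHz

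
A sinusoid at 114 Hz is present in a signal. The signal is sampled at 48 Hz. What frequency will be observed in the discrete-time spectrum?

18 Hz

114 Hz mod fs = 18 Hz.
18 Hz ≤ fs/2 = 24 Hz, appears at 18 Hz.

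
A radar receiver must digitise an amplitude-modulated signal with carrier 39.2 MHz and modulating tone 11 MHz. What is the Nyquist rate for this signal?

AM sidebands sit at fc ± fm = 28.2 MHz and 50.2 MHz.
Highest-frequency component: 50.2 MHz.
Nyquist rate = 2 × 50.2 MHz = 100.4 MHz.

100.4 MHz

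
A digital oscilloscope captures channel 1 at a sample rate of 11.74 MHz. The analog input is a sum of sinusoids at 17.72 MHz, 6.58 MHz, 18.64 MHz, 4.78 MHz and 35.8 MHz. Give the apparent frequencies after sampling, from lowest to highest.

fs/2 = 5.87 MHz.
17.72 MHz mod fs = 5.98 MHz.
5.98 MHz > fs/2 = 5.87 MHz, folds to fs − 5.98 MHz = 5.76 MHz.
6.58 MHz > fs/2 = 5.87 MHz, folds to fs − 6.58 MHz = 5.16 MHz.
18.64 MHz mod fs = 6.9 MHz.
6.9 MHz > fs/2 = 5.87 MHz, folds to fs − 6.9 MHz = 4.84 MHz.
4.78 MHz ≤ fs/2 = 5.87 MHz, passes unchanged.
35.8 MHz mod fs = 0.58 MHz.
0.58 MHz ≤ fs/2 = 5.87 MHz, appears at 0.58 MHz.
Distinct values: {0.58 MHz, 4.78 MHz, 4.84 MHz, 5.16 MHz, 5.76 MHz}.

0.58 MHz, 4.78 MHz, 4.84 MHz, 5.16 MHz, 5.76 MHz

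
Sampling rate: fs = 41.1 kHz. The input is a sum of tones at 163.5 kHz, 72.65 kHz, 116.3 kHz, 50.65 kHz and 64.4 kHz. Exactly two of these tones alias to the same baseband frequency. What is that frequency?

9.55 kHz

fs/2 = 20.55 kHz.
163.5 kHz mod fs = 40.2 kHz.
40.2 kHz > fs/2 = 20.55 kHz, folds to fs − 40.2 kHz = 0.9 kHz.
72.65 kHz mod fs = 31.55 kHz.
31.55 kHz > fs/2 = 20.55 kHz, folds to fs − 31.55 kHz = 9.55 kHz.
116.3 kHz mod fs = 34.1 kHz.
34.1 kHz > fs/2 = 20.55 kHz, folds to fs − 34.1 kHz = 7 kHz.
50.65 kHz mod fs = 9.55 kHz.
9.55 kHz ≤ fs/2 = 20.55 kHz, appears at 9.55 kHz.
64.4 kHz mod fs = 23.3 kHz.
23.3 kHz > fs/2 = 20.55 kHz, folds to fs − 23.3 kHz = 17.8 kHz.
50.65 kHz and 72.65 kHz both map to 9.55 kHz.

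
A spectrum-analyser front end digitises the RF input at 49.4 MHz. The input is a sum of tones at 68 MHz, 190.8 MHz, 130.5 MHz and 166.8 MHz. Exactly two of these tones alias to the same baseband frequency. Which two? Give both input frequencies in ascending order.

fs/2 = 24.7 MHz.
68 MHz mod fs = 18.6 MHz.
18.6 MHz ≤ fs/2 = 24.7 MHz, appears at 18.6 MHz.
190.8 MHz mod fs = 42.6 MHz.
42.6 MHz > fs/2 = 24.7 MHz, folds to fs − 42.6 MHz = 6.8 MHz.
130.5 MHz mod fs = 31.7 MHz.
31.7 MHz > fs/2 = 24.7 MHz, folds to fs − 31.7 MHz = 17.7 MHz.
166.8 MHz mod fs = 18.6 MHz.
18.6 MHz ≤ fs/2 = 24.7 MHz, appears at 18.6 MHz.
68 MHz and 166.8 MHz both map to 18.6 MHz.

68 MHz, 166.8 MHz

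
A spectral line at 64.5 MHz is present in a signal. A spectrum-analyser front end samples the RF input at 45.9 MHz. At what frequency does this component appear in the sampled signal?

18.6 MHz

64.5 MHz mod fs = 18.6 MHz.
18.6 MHz ≤ fs/2 = 22.95 MHz, appears at 18.6 MHz.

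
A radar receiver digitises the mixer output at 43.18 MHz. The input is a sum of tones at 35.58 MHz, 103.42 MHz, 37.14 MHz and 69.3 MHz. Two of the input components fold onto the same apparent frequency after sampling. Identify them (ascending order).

fs/2 = 21.59 MHz.
35.58 MHz > fs/2 = 21.59 MHz, folds to fs − 35.58 MHz = 7.6 MHz.
103.42 MHz mod fs = 17.06 MHz.
17.06 MHz ≤ fs/2 = 21.59 MHz, appears at 17.06 MHz.
37.14 MHz > fs/2 = 21.59 MHz, folds to fs − 37.14 MHz = 6.04 MHz.
69.3 MHz mod fs = 26.12 MHz.
26.12 MHz > fs/2 = 21.59 MHz, folds to fs − 26.12 MHz = 17.06 MHz.
69.3 MHz and 103.42 MHz both map to 17.06 MHz.

69.3 MHz, 103.42 MHz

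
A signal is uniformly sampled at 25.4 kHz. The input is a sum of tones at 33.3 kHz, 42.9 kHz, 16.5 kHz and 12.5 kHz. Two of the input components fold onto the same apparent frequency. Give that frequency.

fs/2 = 12.7 kHz.
33.3 kHz mod fs = 7.9 kHz.
7.9 kHz ≤ fs/2 = 12.7 kHz, appears at 7.9 kHz.
42.9 kHz mod fs = 17.5 kHz.
17.5 kHz > fs/2 = 12.7 kHz, folds to fs − 17.5 kHz = 7.9 kHz.
16.5 kHz > fs/2 = 12.7 kHz, folds to fs − 16.5 kHz = 8.9 kHz.
12.5 kHz ≤ fs/2 = 12.7 kHz, passes unchanged.
33.3 kHz and 42.9 kHz both map to 7.9 kHz.

7.9 kHz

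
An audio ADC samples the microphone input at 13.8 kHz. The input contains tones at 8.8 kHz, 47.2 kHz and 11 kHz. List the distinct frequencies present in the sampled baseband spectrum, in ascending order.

fs/2 = 6.9 kHz.
8.8 kHz > fs/2 = 6.9 kHz, folds to fs − 8.8 kHz = 5 kHz.
47.2 kHz mod fs = 5.8 kHz.
5.8 kHz ≤ fs/2 = 6.9 kHz, appears at 5.8 kHz.
11 kHz > fs/2 = 6.9 kHz, folds to fs − 11 kHz = 2.8 kHz.
Distinct values: {2.8 kHz, 5 kHz, 5.8 kHz}.

2.8 kHz, 5 kHz, 5.8 kHz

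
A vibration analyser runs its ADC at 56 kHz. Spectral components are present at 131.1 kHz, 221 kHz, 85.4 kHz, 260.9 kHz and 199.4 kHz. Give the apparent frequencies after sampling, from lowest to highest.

3 kHz, 19.1 kHz, 24.6 kHz, 26.6 kHz

fs/2 = 28 kHz.
131.1 kHz mod fs = 19.1 kHz.
19.1 kHz ≤ fs/2 = 28 kHz, appears at 19.1 kHz.
221 kHz mod fs = 53 kHz.
53 kHz > fs/2 = 28 kHz, folds to fs − 53 kHz = 3 kHz.
85.4 kHz mod fs = 29.4 kHz.
29.4 kHz > fs/2 = 28 kHz, folds to fs − 29.4 kHz = 26.6 kHz.
260.9 kHz mod fs = 36.9 kHz.
36.9 kHz > fs/2 = 28 kHz, folds to fs − 36.9 kHz = 19.1 kHz.
199.4 kHz mod fs = 31.4 kHz.
31.4 kHz > fs/2 = 28 kHz, folds to fs − 31.4 kHz = 24.6 kHz.
Distinct values: {3 kHz, 19.1 kHz, 24.6 kHz, 26.6 kHz}.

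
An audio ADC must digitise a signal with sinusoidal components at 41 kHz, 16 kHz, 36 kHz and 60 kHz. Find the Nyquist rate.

Highest-frequency component: 60 kHz.
Nyquist rate = 2 × 60 kHz = 120 kHz.

120 kHz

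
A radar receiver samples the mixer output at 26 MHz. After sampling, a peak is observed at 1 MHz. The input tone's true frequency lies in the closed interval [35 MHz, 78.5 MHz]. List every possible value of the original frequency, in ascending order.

51 MHz, 53 MHz, 77 MHz

Frequencies that alias to 1 MHz are k·fs ± 1 MHz for integer k ≥ 0.
k=0: 1 MHz.
k=1: 25 MHz, 27 MHz.
k=2: 51 MHz, 53 MHz.
k=3: 77 MHz, 79 MHz.
k=4: 103 MHz, 105 MHz.
Within [35 MHz, 78.5 MHz]: 51 MHz, 53 MHz, 77 MHz.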